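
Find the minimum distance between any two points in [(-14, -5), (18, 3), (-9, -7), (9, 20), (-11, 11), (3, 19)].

Computing all pairwise distances among 6 points:

d((-14, -5), (18, 3)) = 32.9848
d((-14, -5), (-9, -7)) = 5.3852 <-- minimum
d((-14, -5), (9, 20)) = 33.9706
d((-14, -5), (-11, 11)) = 16.2788
d((-14, -5), (3, 19)) = 29.4109
d((18, 3), (-9, -7)) = 28.7924
d((18, 3), (9, 20)) = 19.2354
d((18, 3), (-11, 11)) = 30.0832
d((18, 3), (3, 19)) = 21.9317
d((-9, -7), (9, 20)) = 32.45
d((-9, -7), (-11, 11)) = 18.1108
d((-9, -7), (3, 19)) = 28.6356
d((9, 20), (-11, 11)) = 21.9317
d((9, 20), (3, 19)) = 6.0828
d((-11, 11), (3, 19)) = 16.1245

Closest pair: (-14, -5) and (-9, -7) with distance 5.3852

The closest pair is (-14, -5) and (-9, -7) with Euclidean distance 5.3852. For 6 points, brute-force pairwise comparison is shown above. For large n, the divide-and-conquer algorithm (sort by x, recurse on halves, check the dividing strip) achieves O(n log n).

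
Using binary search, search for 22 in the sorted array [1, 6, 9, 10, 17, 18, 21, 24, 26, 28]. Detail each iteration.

Binary search for 22 in [1, 6, 9, 10, 17, 18, 21, 24, 26, 28]:

lo=0, hi=9, mid=4, arr[mid]=17 -> 17 < 22, search right half
lo=5, hi=9, mid=7, arr[mid]=24 -> 24 > 22, search left half
lo=5, hi=6, mid=5, arr[mid]=18 -> 18 < 22, search right half
lo=6, hi=6, mid=6, arr[mid]=21 -> 21 < 22, search right half
lo=7 > hi=6, target 22 not found

Binary search determines that 22 is not in the array after 4 comparisons. The search space was exhausted without finding the target.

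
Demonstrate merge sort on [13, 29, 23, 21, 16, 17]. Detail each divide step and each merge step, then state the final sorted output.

Merge sort trace:

Split: [13, 29, 23, 21, 16, 17] -> [13, 29, 23] and [21, 16, 17]
  Split: [13, 29, 23] -> [13] and [29, 23]
    Split: [29, 23] -> [29] and [23]
    Merge: [29] + [23] -> [23, 29]
  Merge: [13] + [23, 29] -> [13, 23, 29]
  Split: [21, 16, 17] -> [21] and [16, 17]
    Split: [16, 17] -> [16] and [17]
    Merge: [16] + [17] -> [16, 17]
  Merge: [21] + [16, 17] -> [16, 17, 21]
Merge: [13, 23, 29] + [16, 17, 21] -> [13, 16, 17, 21, 23, 29]

Final sorted array: [13, 16, 17, 21, 23, 29]

The merge sort proceeds by recursively splitting the array and merging sorted halves.
After all merges, the sorted array is [13, 16, 17, 21, 23, 29].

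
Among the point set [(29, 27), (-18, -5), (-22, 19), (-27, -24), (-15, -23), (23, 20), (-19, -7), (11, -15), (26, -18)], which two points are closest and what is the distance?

Computing all pairwise distances among 9 points:

d((29, 27), (-18, -5)) = 56.8595
d((29, 27), (-22, 19)) = 51.6236
d((29, 27), (-27, -24)) = 75.743
d((29, 27), (-15, -23)) = 66.6033
d((29, 27), (23, 20)) = 9.2195
d((29, 27), (-19, -7)) = 58.8218
d((29, 27), (11, -15)) = 45.6946
d((29, 27), (26, -18)) = 45.0999
d((-18, -5), (-22, 19)) = 24.3311
d((-18, -5), (-27, -24)) = 21.0238
d((-18, -5), (-15, -23)) = 18.2483
d((-18, -5), (23, 20)) = 48.0208
d((-18, -5), (-19, -7)) = 2.2361 <-- minimum
d((-18, -5), (11, -15)) = 30.6757
d((-18, -5), (26, -18)) = 45.8803
d((-22, 19), (-27, -24)) = 43.2897
d((-22, 19), (-15, -23)) = 42.5793
d((-22, 19), (23, 20)) = 45.0111
d((-22, 19), (-19, -7)) = 26.1725
d((-22, 19), (11, -15)) = 47.3814
d((-22, 19), (26, -18)) = 60.6053
d((-27, -24), (-15, -23)) = 12.0416
d((-27, -24), (23, 20)) = 66.6033
d((-27, -24), (-19, -7)) = 18.7883
d((-27, -24), (11, -15)) = 39.0512
d((-27, -24), (26, -18)) = 53.3385
d((-15, -23), (23, 20)) = 57.3847
d((-15, -23), (-19, -7)) = 16.4924
d((-15, -23), (11, -15)) = 27.2029
d((-15, -23), (26, -18)) = 41.3038
d((23, 20), (-19, -7)) = 49.93
d((23, 20), (11, -15)) = 37.0
d((23, 20), (26, -18)) = 38.1182
d((-19, -7), (11, -15)) = 31.0483
d((-19, -7), (26, -18)) = 46.3249
d((11, -15), (26, -18)) = 15.2971

Closest pair: (-18, -5) and (-19, -7) with distance 2.2361

The closest pair is (-18, -5) and (-19, -7) with Euclidean distance 2.2361. For 9 points, brute-force pairwise comparison is shown above. For large n, the divide-and-conquer algorithm (sort by x, recurse on halves, check the dividing strip) achieves O(n log n).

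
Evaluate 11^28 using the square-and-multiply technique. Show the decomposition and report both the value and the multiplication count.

Computing 11^28 by squaring (build up from 11^1; each line after the first costs one multiplication):

11^1 = 11
11^2 = (11^1)^2 = 11^2 = 121
11^3 = 11 * 11^2 = 11 * 121 = 1331
11^6 = (11^3)^2 = 1331^2 = 1771561
11^7 = 11 * 11^6 = 11 * 1771561 = 19487171
11^14 = (11^7)^2 = 19487171^2 = 379749833583241
11^28 = (11^14)^2 = 379749833583241^2 = 144209936106499234037676064081

Result: 144209936106499234037676064081
Multiplications needed: 6 (6 lines after 11^1)

11^28 = 144209936106499234037676064081. Using exponentiation by squaring, this requires 6 multiplications. The key idea: if the exponent is even, square the half-power; if odd, multiply by the base once.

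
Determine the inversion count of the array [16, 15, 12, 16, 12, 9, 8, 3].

Finding inversions in [16, 15, 12, 16, 12, 9, 8, 3]:

(0, 1): arr[0]=16 > arr[1]=15
(0, 2): arr[0]=16 > arr[2]=12
(0, 4): arr[0]=16 > arr[4]=12
(0, 5): arr[0]=16 > arr[5]=9
(0, 6): arr[0]=16 > arr[6]=8
(0, 7): arr[0]=16 > arr[7]=3
(1, 2): arr[1]=15 > arr[2]=12
(1, 4): arr[1]=15 > arr[4]=12
(1, 5): arr[1]=15 > arr[5]=9
(1, 6): arr[1]=15 > arr[6]=8
(1, 7): arr[1]=15 > arr[7]=3
(2, 5): arr[2]=12 > arr[5]=9
(2, 6): arr[2]=12 > arr[6]=8
(2, 7): arr[2]=12 > arr[7]=3
(3, 4): arr[3]=16 > arr[4]=12
(3, 5): arr[3]=16 > arr[5]=9
(3, 6): arr[3]=16 > arr[6]=8
(3, 7): arr[3]=16 > arr[7]=3
(4, 5): arr[4]=12 > arr[5]=9
(4, 6): arr[4]=12 > arr[6]=8
(4, 7): arr[4]=12 > arr[7]=3
(5, 6): arr[5]=9 > arr[6]=8
(5, 7): arr[5]=9 > arr[7]=3
(6, 7): arr[6]=8 > arr[7]=3

Total inversions: 24

The array has 24 inversion(s): (0,1), (0,2), (0,4), (0,5), (0,6), (0,7), (1,2), (1,4), (1,5), (1,6), (1,7), (2,5), (2,6), (2,7), (3,4), (3,5), (3,6), (3,7), (4,5), (4,6), (4,7), (5,6), (5,7), (6,7). Each pair (i,j) satisfies i < j and arr[i] > arr[j].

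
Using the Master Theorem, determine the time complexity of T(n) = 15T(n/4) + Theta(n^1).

Master Theorem for T(n) = 15T(n/4) + O(n^1):

a = 15, b = 4, c = 1
log_b(a) = log_4(15) = 1.9534

Case 1: c = 1 < log_4(15) = 1.9534
T(n) = O(n^(log_4 15))

For T(n) = 15T(n/4) + O(n^1): log_4(15) = 1.9534. This is Case 1 of the Master Theorem (c < log_b(a), work dominated by leaves), giving O(n^(log_4 15)).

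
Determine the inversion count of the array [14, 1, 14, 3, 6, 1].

Finding inversions in [14, 1, 14, 3, 6, 1]:

(0, 1): arr[0]=14 > arr[1]=1
(0, 3): arr[0]=14 > arr[3]=3
(0, 4): arr[0]=14 > arr[4]=6
(0, 5): arr[0]=14 > arr[5]=1
(2, 3): arr[2]=14 > arr[3]=3
(2, 4): arr[2]=14 > arr[4]=6
(2, 5): arr[2]=14 > arr[5]=1
(3, 5): arr[3]=3 > arr[5]=1
(4, 5): arr[4]=6 > arr[5]=1

Total inversions: 9

The array has 9 inversion(s): (0,1), (0,3), (0,4), (0,5), (2,3), (2,4), (2,5), (3,5), (4,5). Each pair (i,j) satisfies i < j and arr[i] > arr[j].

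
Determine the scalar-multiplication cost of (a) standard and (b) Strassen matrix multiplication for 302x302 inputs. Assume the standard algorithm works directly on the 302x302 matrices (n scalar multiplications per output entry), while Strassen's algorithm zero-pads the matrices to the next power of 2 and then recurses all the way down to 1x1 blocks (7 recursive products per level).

Matrix multiplication for 302x302 matrices:

Strassen's algorithm requires power-of-2 dimensions. Pad 302x302 to 512x512 (next power of 2).

Standard algorithm: 302^3 = 27543608 multiplications
Strassen's algorithm: 7^(log2(512)) = 7^9 = 40353607 multiplications
Difference: 27543608 - 40353607 = -12809999 (Strassen uses MORE here due to padding overhead — for small or just-over-power-of-2 n, padding can outweigh the per-level savings)

Standard: 27543608 multiplications (302^3). Strassen: 40353607 multiplications (7^9, after padding to 512x512). Strassen reduces 8 recursive multiplications to 7 at each level.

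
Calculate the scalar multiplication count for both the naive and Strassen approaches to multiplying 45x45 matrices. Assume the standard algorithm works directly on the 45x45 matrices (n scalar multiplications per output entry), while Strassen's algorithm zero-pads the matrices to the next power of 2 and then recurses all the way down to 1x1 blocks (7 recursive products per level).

Matrix multiplication for 45x45 matrices:

Strassen's algorithm requires power-of-2 dimensions. Pad 45x45 to 64x64 (next power of 2).

Standard algorithm: 45^3 = 91125 multiplications
Strassen's algorithm: 7^(log2(64)) = 7^6 = 117649 multiplications
Difference: 91125 - 117649 = -26524 (Strassen uses MORE here due to padding overhead — for small or just-over-power-of-2 n, padding can outweigh the per-level savings)

Standard: 91125 multiplications (45^3). Strassen: 117649 multiplications (7^6, after padding to 64x64). Strassen reduces 8 recursive multiplications to 7 at each level.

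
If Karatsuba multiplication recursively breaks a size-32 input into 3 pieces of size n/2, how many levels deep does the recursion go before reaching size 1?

For divide and conquer with division factor 2:

Problem sizes at each level:
Level 0: 32
Level 1: 16
Level 2: 8
Level 3: 4
Level 4: 2
Level 5: 1

The root is level 0 and the size-1 base case is level 5 (the tree spans levels 0 through 5, i.e. 6 levels counting the root), so the depth is the number of divisions: log_2(32) = 5

The recursion tree depth is log_2(32) = 5. At each level, the problem size is divided by 2, so it takes 5 divisions to reduce to a base case of size 1. The algorithm makes 3 recursive calls at each level.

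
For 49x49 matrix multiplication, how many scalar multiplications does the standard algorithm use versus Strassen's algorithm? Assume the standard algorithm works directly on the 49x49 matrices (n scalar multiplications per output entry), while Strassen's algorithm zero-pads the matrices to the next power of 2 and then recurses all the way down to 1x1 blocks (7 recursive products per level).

Matrix multiplication for 49x49 matrices:

Strassen's algorithm requires power-of-2 dimensions. Pad 49x49 to 64x64 (next power of 2).

Standard algorithm: 49^3 = 117649 multiplications
Strassen's algorithm: 7^(log2(64)) = 7^6 = 117649 multiplications
Savings: 117649 - 117649 = 0 multiplications

Standard: 117649 multiplications (49^3). Strassen: 117649 multiplications (7^6, after padding to 64x64). Strassen reduces 8 recursive multiplications to 7 at each level.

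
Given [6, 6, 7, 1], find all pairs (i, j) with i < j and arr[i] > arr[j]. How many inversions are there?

Finding inversions in [6, 6, 7, 1]:

(0, 3): arr[0]=6 > arr[3]=1
(1, 3): arr[1]=6 > arr[3]=1
(2, 3): arr[2]=7 > arr[3]=1

Total inversions: 3

The array has 3 inversion(s): (0,3), (1,3), (2,3). Each pair (i,j) satisfies i < j and arr[i] > arr[j].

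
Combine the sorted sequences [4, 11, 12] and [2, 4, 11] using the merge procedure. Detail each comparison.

Merging process:

Compare 4 vs 2: take 2 from right. Merged: [2]
Compare 4 vs 4: take 4 from left. Merged: [2, 4]
Compare 11 vs 4: take 4 from right. Merged: [2, 4, 4]
Compare 11 vs 11: take 11 from left. Merged: [2, 4, 4, 11]
Compare 12 vs 11: take 11 from right. Merged: [2, 4, 4, 11, 11]
Append remaining from left: [12]. Merged: [2, 4, 4, 11, 11, 12]

Final merged array: [2, 4, 4, 11, 11, 12]
Total comparisons: 5

The merged array is [2, 4, 4, 11, 11, 12], requiring 5 comparisons. The merge step runs in O(n) time where n is the total number of elements.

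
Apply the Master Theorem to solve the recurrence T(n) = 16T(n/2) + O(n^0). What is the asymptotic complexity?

Master Theorem for T(n) = 16T(n/2) + O(n^0):

a = 16, b = 2, c = 0
log_b(a) = log_2(16) = 4.0000

Case 1: c = 0 < log_2(16) = 4.0000
T(n) = O(n^(log_2 16)) = O(n^4)

For T(n) = 16T(n/2) + O(n^0): log_2(16) = 4.0000. This is Case 1 of the Master Theorem (c < log_b(a), work dominated by leaves), giving O(n^4).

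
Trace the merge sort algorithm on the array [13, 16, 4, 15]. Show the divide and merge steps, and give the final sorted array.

Merge sort trace:

Split: [13, 16, 4, 15] -> [13, 16] and [4, 15]
  Split: [13, 16] -> [13] and [16]
  Merge: [13] + [16] -> [13, 16]
  Split: [4, 15] -> [4] and [15]
  Merge: [4] + [15] -> [4, 15]
Merge: [13, 16] + [4, 15] -> [4, 13, 15, 16]

Final sorted array: [4, 13, 15, 16]

The merge sort proceeds by recursively splitting the array and merging sorted halves.
After all merges, the sorted array is [4, 13, 15, 16].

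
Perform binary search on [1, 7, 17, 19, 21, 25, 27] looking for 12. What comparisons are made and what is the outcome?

Binary search for 12 in [1, 7, 17, 19, 21, 25, 27]:

lo=0, hi=6, mid=3, arr[mid]=19 -> 19 > 12, search left half
lo=0, hi=2, mid=1, arr[mid]=7 -> 7 < 12, search right half
lo=2, hi=2, mid=2, arr[mid]=17 -> 17 > 12, search left half
lo=2 > hi=1, target 12 not found

Binary search determines that 12 is not in the array after 3 comparisons. The search space was exhausted without finding the target.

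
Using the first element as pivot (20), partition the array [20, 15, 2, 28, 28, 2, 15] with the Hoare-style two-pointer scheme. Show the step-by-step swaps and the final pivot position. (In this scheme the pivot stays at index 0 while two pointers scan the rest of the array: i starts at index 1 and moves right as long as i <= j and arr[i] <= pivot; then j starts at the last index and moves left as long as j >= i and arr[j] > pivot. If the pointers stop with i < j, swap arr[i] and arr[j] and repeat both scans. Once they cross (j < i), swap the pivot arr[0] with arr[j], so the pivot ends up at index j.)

Hoare-style two-pointer partition with pivot = 20:

Initial array: [20, 15, 2, 28, 28, 2, 15]

Pointers start at i = 1, j = 6.
i stops at index 3 (arr[3]=28 > 20), j stops at index 6 (arr[6]=15 <= 20): swap arr[3] and arr[6], array becomes [20, 15, 2, 15, 28, 2, 28]
i stops at index 4 (arr[4]=28 > 20), j stops at index 5 (arr[5]=2 <= 20): swap arr[4] and arr[5], array becomes [20, 15, 2, 15, 2, 28, 28]
i ends at 5, j ends at 4: the pointers have crossed (j < i), so scanning stops.

Swap pivot arr[0] with arr[4] to place pivot at position 4: [2, 15, 2, 15, 20, 28, 28]
Pivot position: 4

After partitioning with pivot 20, the array becomes [2, 15, 2, 15, 20, 28, 28]. The pivot is placed at index 4. All elements to the left of the pivot are <= 20, and all elements to the right are > 20.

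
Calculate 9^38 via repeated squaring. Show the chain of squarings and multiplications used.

Computing 9^38 by squaring (build up from 9^1; each line after the first costs one multiplication):

9^1 = 9
9^2 = (9^1)^2 = 9^2 = 81
9^4 = (9^2)^2 = 81^2 = 6561
9^8 = (9^4)^2 = 6561^2 = 43046721
9^9 = 9 * 9^8 = 9 * 43046721 = 387420489
9^18 = (9^9)^2 = 387420489^2 = 150094635296999121
9^19 = 9 * 9^18 = 9 * 150094635296999121 = 1350851717672992089
9^38 = (9^19)^2 = 1350851717672992089^2 = 1824800363140073127359051977856583921

Result: 1824800363140073127359051977856583921
Multiplications needed: 7 (7 lines after 9^1)

9^38 = 1824800363140073127359051977856583921. Using exponentiation by squaring, this requires 7 multiplications. The key idea: if the exponent is even, square the half-power; if odd, multiply by the base once.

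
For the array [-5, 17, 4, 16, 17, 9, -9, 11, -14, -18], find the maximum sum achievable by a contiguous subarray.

Using Kadane's algorithm on [-5, 17, 4, 16, 17, 9, -9, 11, -14, -18]:

Scanning through the array:
Position 1 (value 17): max_ending_here = 17, max_so_far = 17
Position 2 (value 4): max_ending_here = 21, max_so_far = 21
Position 3 (value 16): max_ending_here = 37, max_so_far = 37
Position 4 (value 17): max_ending_here = 54, max_so_far = 54
Position 5 (value 9): max_ending_here = 63, max_so_far = 63
Position 6 (value -9): max_ending_here = 54, max_so_far = 63
Position 7 (value 11): max_ending_here = 65, max_so_far = 65
Position 8 (value -14): max_ending_here = 51, max_so_far = 65
Position 9 (value -18): max_ending_here = 33, max_so_far = 65

Maximum subarray: [17, 4, 16, 17, 9, -9, 11]
Maximum sum: 65

The maximum subarray is [17, 4, 16, 17, 9, -9, 11] with sum 65. This subarray runs from index 1 to index 7.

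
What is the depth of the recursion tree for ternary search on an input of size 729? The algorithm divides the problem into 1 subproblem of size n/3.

For divide and conquer with division factor 3:

Problem sizes at each level:
Level 0: 729
Level 1: 243
Level 2: 81
Level 3: 27
Level 4: 9
Level 5: 3
Level 6: 1

The root is level 0 and the size-1 base case is level 6 (the tree spans levels 0 through 6, i.e. 7 levels counting the root), so the depth is the number of divisions: log_3(729) = 6

The recursion tree depth is log_3(729) = 6. At each level, the problem size is divided by 3, so it takes 6 divisions to reduce to a base case of size 1. The algorithm makes 1 recursive call at each level.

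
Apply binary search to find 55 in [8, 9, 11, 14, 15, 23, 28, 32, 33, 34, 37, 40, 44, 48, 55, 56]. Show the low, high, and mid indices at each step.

Binary search for 55 in [8, 9, 11, 14, 15, 23, 28, 32, 33, 34, 37, 40, 44, 48, 55, 56]:

lo=0, hi=15, mid=7, arr[mid]=32 -> 32 < 55, search right half
lo=8, hi=15, mid=11, arr[mid]=40 -> 40 < 55, search right half
lo=12, hi=15, mid=13, arr[mid]=48 -> 48 < 55, search right half
lo=14, hi=15, mid=14, arr[mid]=55 -> Found target at index 14!

Binary search finds 55 at index 14 after 4 comparisons. The search repeatedly halves the search space by comparing with the middle element.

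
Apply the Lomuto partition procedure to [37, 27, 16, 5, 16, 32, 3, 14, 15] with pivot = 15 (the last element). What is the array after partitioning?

Lomuto partition with pivot = 15:

Initial array: [37, 27, 16, 5, 16, 32, 3, 14, 15]

arr[0]=37 > 15: no swap
arr[1]=27 > 15: no swap
arr[2]=16 > 15: no swap
arr[3]=5 <= 15: swap with position 0, array becomes [5, 27, 16, 37, 16, 32, 3, 14, 15]
arr[4]=16 > 15: no swap
arr[5]=32 > 15: no swap
arr[6]=3 <= 15: swap with position 1, array becomes [5, 3, 16, 37, 16, 32, 27, 14, 15]
arr[7]=14 <= 15: swap with position 2, array becomes [5, 3, 14, 37, 16, 32, 27, 16, 15]

Place pivot at position 3: [5, 3, 14, 15, 16, 32, 27, 16, 37]
Pivot position: 3

After partitioning with pivot 15, the array becomes [5, 3, 14, 15, 16, 32, 27, 16, 37]. The pivot is placed at index 3. All elements to the left of the pivot are <= 15, and all elements to the right are > 15.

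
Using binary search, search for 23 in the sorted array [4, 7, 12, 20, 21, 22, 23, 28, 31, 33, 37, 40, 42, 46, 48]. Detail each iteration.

Binary search for 23 in [4, 7, 12, 20, 21, 22, 23, 28, 31, 33, 37, 40, 42, 46, 48]:

lo=0, hi=14, mid=7, arr[mid]=28 -> 28 > 23, search left half
lo=0, hi=6, mid=3, arr[mid]=20 -> 20 < 23, search right half
lo=4, hi=6, mid=5, arr[mid]=22 -> 22 < 23, search right half
lo=6, hi=6, mid=6, arr[mid]=23 -> Found target at index 6!

Binary search finds 23 at index 6 after 4 comparisons. The search repeatedly halves the search space by comparing with the middle element.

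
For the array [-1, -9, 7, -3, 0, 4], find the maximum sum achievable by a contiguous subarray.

Using Kadane's algorithm on [-1, -9, 7, -3, 0, 4]:

Scanning through the array:
Position 1 (value -9): max_ending_here = -9, max_so_far = -1
Position 2 (value 7): max_ending_here = 7, max_so_far = 7
Position 3 (value -3): max_ending_here = 4, max_so_far = 7
Position 4 (value 0): max_ending_here = 4, max_so_far = 7
Position 5 (value 4): max_ending_here = 8, max_so_far = 8

Maximum subarray: [7, -3, 0, 4]
Maximum sum: 8

The maximum subarray is [7, -3, 0, 4] with sum 8. This subarray runs from index 2 to index 5.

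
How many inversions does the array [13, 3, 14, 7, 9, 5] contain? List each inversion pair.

Finding inversions in [13, 3, 14, 7, 9, 5]:

(0, 1): arr[0]=13 > arr[1]=3
(0, 3): arr[0]=13 > arr[3]=7
(0, 4): arr[0]=13 > arr[4]=9
(0, 5): arr[0]=13 > arr[5]=5
(2, 3): arr[2]=14 > arr[3]=7
(2, 4): arr[2]=14 > arr[4]=9
(2, 5): arr[2]=14 > arr[5]=5
(3, 5): arr[3]=7 > arr[5]=5
(4, 5): arr[4]=9 > arr[5]=5

Total inversions: 9

The array has 9 inversion(s): (0,1), (0,3), (0,4), (0,5), (2,3), (2,4), (2,5), (3,5), (4,5). Each pair (i,j) satisfies i < j and arr[i] > arr[j].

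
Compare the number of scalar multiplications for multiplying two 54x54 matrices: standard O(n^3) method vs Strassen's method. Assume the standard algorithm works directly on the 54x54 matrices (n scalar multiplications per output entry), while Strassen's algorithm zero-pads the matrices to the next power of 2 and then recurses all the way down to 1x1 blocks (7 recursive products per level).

Matrix multiplication for 54x54 matrices:

Strassen's algorithm requires power-of-2 dimensions. Pad 54x54 to 64x64 (next power of 2).

Standard algorithm: 54^3 = 157464 multiplications
Strassen's algorithm: 7^(log2(64)) = 7^6 = 117649 multiplications
Savings: 157464 - 117649 = 39815 multiplications

Standard: 157464 multiplications (54^3). Strassen: 117649 multiplications (7^6, after padding to 64x64). Strassen reduces 8 recursive multiplications to 7 at each level.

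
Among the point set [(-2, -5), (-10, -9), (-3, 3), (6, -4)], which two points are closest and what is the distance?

Computing all pairwise distances among 4 points:

d((-2, -5), (-10, -9)) = 8.9443
d((-2, -5), (-3, 3)) = 8.0623 <-- minimum
d((-2, -5), (6, -4)) = 8.0623 <-- minimum
d((-10, -9), (-3, 3)) = 13.8924
d((-10, -9), (6, -4)) = 16.7631
d((-3, 3), (6, -4)) = 11.4018

Minimum distance: 8.0623 (tie among 2 pairs: (-2, -5) and (-3, 3); (-2, -5) and (6, -4))

The minimum Euclidean distance is 8.0623. There is a tie: 2 pairs achieve this minimum — (-2, -5) and (-3, 3); (-2, -5) and (6, -4). Any of these is a valid closest pair. For 4 points, brute-force pairwise comparison is shown above. For large n, the divide-and-conquer algorithm (sort by x, recurse on halves, check the dividing strip) achieves O(n log n).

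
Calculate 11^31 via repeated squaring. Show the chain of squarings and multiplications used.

Computing 11^31 by squaring (build up from 11^1; each line after the first costs one multiplication):

11^1 = 11
11^2 = (11^1)^2 = 11^2 = 121
11^3 = 11 * 11^2 = 11 * 121 = 1331
11^6 = (11^3)^2 = 1331^2 = 1771561
11^7 = 11 * 11^6 = 11 * 1771561 = 19487171
11^14 = (11^7)^2 = 19487171^2 = 379749833583241
11^15 = 11 * 11^14 = 11 * 379749833583241 = 4177248169415651
11^30 = (11^15)^2 = 4177248169415651^2 = 17449402268886407318558803753801
11^31 = 11 * 11^30 = 11 * 17449402268886407318558803753801 = 191943424957750480504146841291811

Result: 191943424957750480504146841291811
Multiplications needed: 8 (8 lines after 11^1)

11^31 = 191943424957750480504146841291811. Using exponentiation by squaring, this requires 8 multiplications. The key idea: if the exponent is even, square the half-power; if odd, multiply by the base once.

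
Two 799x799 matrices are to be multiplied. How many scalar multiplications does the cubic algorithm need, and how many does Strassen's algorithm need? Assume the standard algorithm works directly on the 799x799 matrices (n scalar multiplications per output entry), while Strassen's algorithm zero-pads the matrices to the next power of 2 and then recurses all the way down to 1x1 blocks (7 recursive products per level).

Matrix multiplication for 799x799 matrices:

Strassen's algorithm requires power-of-2 dimensions. Pad 799x799 to 1024x1024 (next power of 2).

Standard algorithm: 799^3 = 510082399 multiplications
Strassen's algorithm: 7^(log2(1024)) = 7^10 = 282475249 multiplications
Savings: 510082399 - 282475249 = 227607150 multiplications

Standard: 510082399 multiplications (799^3). Strassen: 282475249 multiplications (7^10, after padding to 1024x1024). Strassen reduces 8 recursive multiplications to 7 at each level.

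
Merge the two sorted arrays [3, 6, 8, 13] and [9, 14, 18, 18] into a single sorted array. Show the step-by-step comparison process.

Merging process:

Compare 3 vs 9: take 3 from left. Merged: [3]
Compare 6 vs 9: take 6 from left. Merged: [3, 6]
Compare 8 vs 9: take 8 from left. Merged: [3, 6, 8]
Compare 13 vs 9: take 9 from right. Merged: [3, 6, 8, 9]
Compare 13 vs 14: take 13 from left. Merged: [3, 6, 8, 9, 13]
Append remaining from right: [14, 18, 18]. Merged: [3, 6, 8, 9, 13, 14, 18, 18]

Final merged array: [3, 6, 8, 9, 13, 14, 18, 18]
Total comparisons: 5

The merged array is [3, 6, 8, 9, 13, 14, 18, 18], requiring 5 comparisons. The merge step runs in O(n) time where n is the total number of elements.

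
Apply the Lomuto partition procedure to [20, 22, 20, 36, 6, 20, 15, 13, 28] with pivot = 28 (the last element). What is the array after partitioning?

Lomuto partition with pivot = 28:

Initial array: [20, 22, 20, 36, 6, 20, 15, 13, 28]

arr[0]=20 <= 28: swap with position 0, array becomes [20, 22, 20, 36, 6, 20, 15, 13, 28]
arr[1]=22 <= 28: swap with position 1, array becomes [20, 22, 20, 36, 6, 20, 15, 13, 28]
arr[2]=20 <= 28: swap with position 2, array becomes [20, 22, 20, 36, 6, 20, 15, 13, 28]
arr[3]=36 > 28: no swap
arr[4]=6 <= 28: swap with position 3, array becomes [20, 22, 20, 6, 36, 20, 15, 13, 28]
arr[5]=20 <= 28: swap with position 4, array becomes [20, 22, 20, 6, 20, 36, 15, 13, 28]
arr[6]=15 <= 28: swap with position 5, array becomes [20, 22, 20, 6, 20, 15, 36, 13, 28]
arr[7]=13 <= 28: swap with position 6, array becomes [20, 22, 20, 6, 20, 15, 13, 36, 28]

Place pivot at position 7: [20, 22, 20, 6, 20, 15, 13, 28, 36]
Pivot position: 7

After partitioning with pivot 28, the array becomes [20, 22, 20, 6, 20, 15, 13, 28, 36]. The pivot is placed at index 7. All elements to the left of the pivot are <= 28, and all elements to the right are > 28.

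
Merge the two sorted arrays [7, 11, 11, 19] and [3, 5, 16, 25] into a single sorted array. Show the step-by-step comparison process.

Merging process:

Compare 7 vs 3: take 3 from right. Merged: [3]
Compare 7 vs 5: take 5 from right. Merged: [3, 5]
Compare 7 vs 16: take 7 from left. Merged: [3, 5, 7]
Compare 11 vs 16: take 11 from left. Merged: [3, 5, 7, 11]
Compare 11 vs 16: take 11 from left. Merged: [3, 5, 7, 11, 11]
Compare 19 vs 16: take 16 from right. Merged: [3, 5, 7, 11, 11, 16]
Compare 19 vs 25: take 19 from left. Merged: [3, 5, 7, 11, 11, 16, 19]
Append remaining from right: [25]. Merged: [3, 5, 7, 11, 11, 16, 19, 25]

Final merged array: [3, 5, 7, 11, 11, 16, 19, 25]
Total comparisons: 7

The merged array is [3, 5, 7, 11, 11, 16, 19, 25], requiring 7 comparisons. The merge step runs in O(n) time where n is the total number of elements.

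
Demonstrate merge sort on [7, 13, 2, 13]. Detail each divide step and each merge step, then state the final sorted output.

Merge sort trace:

Split: [7, 13, 2, 13] -> [7, 13] and [2, 13]
  Split: [7, 13] -> [7] and [13]
  Merge: [7] + [13] -> [7, 13]
  Split: [2, 13] -> [2] and [13]
  Merge: [2] + [13] -> [2, 13]
Merge: [7, 13] + [2, 13] -> [2, 7, 13, 13]

Final sorted array: [2, 7, 13, 13]

The merge sort proceeds by recursively splitting the array and merging sorted halves.
After all merges, the sorted array is [2, 7, 13, 13].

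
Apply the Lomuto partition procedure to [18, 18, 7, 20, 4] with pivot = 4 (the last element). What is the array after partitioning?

Lomuto partition with pivot = 4:

Initial array: [18, 18, 7, 20, 4]

arr[0]=18 > 4: no swap
arr[1]=18 > 4: no swap
arr[2]=7 > 4: no swap
arr[3]=20 > 4: no swap

Place pivot at position 0: [4, 18, 7, 20, 18]
Pivot position: 0

After partitioning with pivot 4, the array becomes [4, 18, 7, 20, 18]. The pivot is placed at index 0. All elements to the left of the pivot are <= 4, and all elements to the right are > 4.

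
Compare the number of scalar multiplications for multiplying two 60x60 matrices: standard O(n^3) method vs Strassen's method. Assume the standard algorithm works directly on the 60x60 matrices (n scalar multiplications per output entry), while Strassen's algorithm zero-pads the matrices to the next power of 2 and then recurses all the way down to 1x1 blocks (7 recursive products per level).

Matrix multiplication for 60x60 matrices:

Strassen's algorithm requires power-of-2 dimensions. Pad 60x60 to 64x64 (next power of 2).

Standard algorithm: 60^3 = 216000 multiplications
Strassen's algorithm: 7^(log2(64)) = 7^6 = 117649 multiplications
Savings: 216000 - 117649 = 98351 multiplications

Standard: 216000 multiplications (60^3). Strassen: 117649 multiplications (7^6, after padding to 64x64). Strassen reduces 8 recursive multiplications to 7 at each level.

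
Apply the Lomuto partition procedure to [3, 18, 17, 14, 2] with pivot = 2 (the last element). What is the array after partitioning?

Lomuto partition with pivot = 2:

Initial array: [3, 18, 17, 14, 2]

arr[0]=3 > 2: no swap
arr[1]=18 > 2: no swap
arr[2]=17 > 2: no swap
arr[3]=14 > 2: no swap

Place pivot at position 0: [2, 18, 17, 14, 3]
Pivot position: 0

After partitioning with pivot 2, the array becomes [2, 18, 17, 14, 3]. The pivot is placed at index 0. All elements to the left of the pivot are <= 2, and all elements to the right are > 2.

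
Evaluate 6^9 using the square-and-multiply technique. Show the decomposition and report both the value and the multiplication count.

Computing 6^9 by squaring (build up from 6^1; each line after the first costs one multiplication):

6^1 = 6
6^2 = (6^1)^2 = 6^2 = 36
6^4 = (6^2)^2 = 36^2 = 1296
6^8 = (6^4)^2 = 1296^2 = 1679616
6^9 = 6 * 6^8 = 6 * 1679616 = 10077696

Result: 10077696
Multiplications needed: 4 (4 lines after 6^1)

6^9 = 10077696. Using exponentiation by squaring, this requires 4 multiplications. The key idea: if the exponent is even, square the half-power; if odd, multiply by the base once.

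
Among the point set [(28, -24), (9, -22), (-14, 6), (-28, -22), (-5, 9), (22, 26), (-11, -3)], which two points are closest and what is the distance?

Computing all pairwise distances among 7 points:

d((28, -24), (9, -22)) = 19.105
d((28, -24), (-14, 6)) = 51.614
d((28, -24), (-28, -22)) = 56.0357
d((28, -24), (-5, 9)) = 46.669
d((28, -24), (22, 26)) = 50.3587
d((28, -24), (-11, -3)) = 44.2945
d((9, -22), (-14, 6)) = 36.2353
d((9, -22), (-28, -22)) = 37.0
d((9, -22), (-5, 9)) = 34.0147
d((9, -22), (22, 26)) = 49.7293
d((9, -22), (-11, -3)) = 27.5862
d((-14, 6), (-28, -22)) = 31.305
d((-14, 6), (-5, 9)) = 9.4868 <-- minimum
d((-14, 6), (22, 26)) = 41.1825
d((-14, 6), (-11, -3)) = 9.4868 <-- minimum
d((-28, -22), (-5, 9)) = 38.6005
d((-28, -22), (22, 26)) = 69.3109
d((-28, -22), (-11, -3)) = 25.4951
d((-5, 9), (22, 26)) = 31.9061
d((-5, 9), (-11, -3)) = 13.4164
d((22, 26), (-11, -3)) = 43.9318

Minimum distance: 9.4868 (tie among 2 pairs: (-14, 6) and (-5, 9); (-14, 6) and (-11, -3))

The minimum Euclidean distance is 9.4868. There is a tie: 2 pairs achieve this minimum — (-14, 6) and (-5, 9); (-14, 6) and (-11, -3). Any of these is a valid closest pair. For 7 points, brute-force pairwise comparison is shown above. For large n, the divide-and-conquer algorithm (sort by x, recurse on halves, check the dividing strip) achieves O(n log n).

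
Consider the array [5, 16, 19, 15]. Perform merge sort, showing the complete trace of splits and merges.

Merge sort trace:

Split: [5, 16, 19, 15] -> [5, 16] and [19, 15]
  Split: [5, 16] -> [5] and [16]
  Merge: [5] + [16] -> [5, 16]
  Split: [19, 15] -> [19] and [15]
  Merge: [19] + [15] -> [15, 19]
Merge: [5, 16] + [15, 19] -> [5, 15, 16, 19]

Final sorted array: [5, 15, 16, 19]

The merge sort proceeds by recursively splitting the array and merging sorted halves.
After all merges, the sorted array is [5, 15, 16, 19].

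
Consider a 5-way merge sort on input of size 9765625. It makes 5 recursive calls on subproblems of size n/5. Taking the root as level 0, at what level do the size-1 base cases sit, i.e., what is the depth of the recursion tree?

For divide and conquer with division factor 5:

Problem sizes at each level:
Level 0: 9765625
Level 1: 1953125
Level 2: 390625
Level 3: 78125
Level 4: 15625
Level 5: 3125
Level 6: 625
Level 7: 125
Level 8: 25
Level 9: 5
Level 10: 1

The root is level 0 and the size-1 base case is level 10 (the tree spans levels 0 through 10, i.e. 11 levels counting the root), so the depth is the number of divisions: log_5(9765625) = 10

The recursion tree depth is log_5(9765625) = 10. At each level, the problem size is divided by 5, so it takes 10 divisions to reduce to a base case of size 1. The algorithm makes 5 recursive calls at each level.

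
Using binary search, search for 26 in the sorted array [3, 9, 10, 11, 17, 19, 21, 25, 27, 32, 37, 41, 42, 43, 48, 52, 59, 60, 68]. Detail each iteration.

Binary search for 26 in [3, 9, 10, 11, 17, 19, 21, 25, 27, 32, 37, 41, 42, 43, 48, 52, 59, 60, 68]:

lo=0, hi=18, mid=9, arr[mid]=32 -> 32 > 26, search left half
lo=0, hi=8, mid=4, arr[mid]=17 -> 17 < 26, search right half
lo=5, hi=8, mid=6, arr[mid]=21 -> 21 < 26, search right half
lo=7, hi=8, mid=7, arr[mid]=25 -> 25 < 26, search right half
lo=8, hi=8, mid=8, arr[mid]=27 -> 27 > 26, search left half
lo=8 > hi=7, target 26 not found

Binary search determines that 26 is not in the array after 5 comparisons. The search space was exhausted without finding the target.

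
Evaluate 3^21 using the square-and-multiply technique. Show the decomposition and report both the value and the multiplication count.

Computing 3^21 by squaring (build up from 3^1; each line after the first costs one multiplication):

3^1 = 3
3^2 = (3^1)^2 = 3^2 = 9
3^4 = (3^2)^2 = 9^2 = 81
3^5 = 3 * 3^4 = 3 * 81 = 243
3^10 = (3^5)^2 = 243^2 = 59049
3^20 = (3^10)^2 = 59049^2 = 3486784401
3^21 = 3 * 3^20 = 3 * 3486784401 = 10460353203

Result: 10460353203
Multiplications needed: 6 (6 lines after 3^1)

3^21 = 10460353203. Using exponentiation by squaring, this requires 6 multiplications. The key idea: if the exponent is even, square the half-power; if odd, multiply by the base once.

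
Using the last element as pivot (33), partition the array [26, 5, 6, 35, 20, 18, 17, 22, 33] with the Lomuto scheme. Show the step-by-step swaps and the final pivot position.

Lomuto partition with pivot = 33:

Initial array: [26, 5, 6, 35, 20, 18, 17, 22, 33]

arr[0]=26 <= 33: swap with position 0, array becomes [26, 5, 6, 35, 20, 18, 17, 22, 33]
arr[1]=5 <= 33: swap with position 1, array becomes [26, 5, 6, 35, 20, 18, 17, 22, 33]
arr[2]=6 <= 33: swap with position 2, array becomes [26, 5, 6, 35, 20, 18, 17, 22, 33]
arr[3]=35 > 33: no swap
arr[4]=20 <= 33: swap with position 3, array becomes [26, 5, 6, 20, 35, 18, 17, 22, 33]
arr[5]=18 <= 33: swap with position 4, array becomes [26, 5, 6, 20, 18, 35, 17, 22, 33]
arr[6]=17 <= 33: swap with position 5, array becomes [26, 5, 6, 20, 18, 17, 35, 22, 33]
arr[7]=22 <= 33: swap with position 6, array becomes [26, 5, 6, 20, 18, 17, 22, 35, 33]

Place pivot at position 7: [26, 5, 6, 20, 18, 17, 22, 33, 35]
Pivot position: 7

After partitioning with pivot 33, the array becomes [26, 5, 6, 20, 18, 17, 22, 33, 35]. The pivot is placed at index 7. All elements to the left of the pivot are <= 33, and all elements to the right are > 33.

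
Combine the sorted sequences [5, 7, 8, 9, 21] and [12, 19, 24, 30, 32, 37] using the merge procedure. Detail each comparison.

Merging process:

Compare 5 vs 12: take 5 from left. Merged: [5]
Compare 7 vs 12: take 7 from left. Merged: [5, 7]
Compare 8 vs 12: take 8 from left. Merged: [5, 7, 8]
Compare 9 vs 12: take 9 from left. Merged: [5, 7, 8, 9]
Compare 21 vs 12: take 12 from right. Merged: [5, 7, 8, 9, 12]
Compare 21 vs 19: take 19 from right. Merged: [5, 7, 8, 9, 12, 19]
Compare 21 vs 24: take 21 from left. Merged: [5, 7, 8, 9, 12, 19, 21]
Append remaining from right: [24, 30, 32, 37]. Merged: [5, 7, 8, 9, 12, 19, 21, 24, 30, 32, 37]

Final merged array: [5, 7, 8, 9, 12, 19, 21, 24, 30, 32, 37]
Total comparisons: 7

The merged array is [5, 7, 8, 9, 12, 19, 21, 24, 30, 32, 37], requiring 7 comparisons. The merge step runs in O(n) time where n is the total number of elements.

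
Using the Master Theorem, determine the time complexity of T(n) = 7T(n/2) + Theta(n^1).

Master Theorem for T(n) = 7T(n/2) + O(n^1):

a = 7, b = 2, c = 1
log_b(a) = log_2(7) = 2.8074

Case 1: c = 1 < log_2(7) = 2.8074
T(n) = O(n^(log_2 7))

For T(n) = 7T(n/2) + O(n^1): log_2(7) = 2.8074. This is Case 1 of the Master Theorem (c < log_b(a), work dominated by leaves), giving O(n^(log_2 7)).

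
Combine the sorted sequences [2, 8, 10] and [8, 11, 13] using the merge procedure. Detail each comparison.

Merging process:

Compare 2 vs 8: take 2 from left. Merged: [2]
Compare 8 vs 8: take 8 from left. Merged: [2, 8]
Compare 10 vs 8: take 8 from right. Merged: [2, 8, 8]
Compare 10 vs 11: take 10 from left. Merged: [2, 8, 8, 10]
Append remaining from right: [11, 13]. Merged: [2, 8, 8, 10, 11, 13]

Final merged array: [2, 8, 8, 10, 11, 13]
Total comparisons: 4

The merged array is [2, 8, 8, 10, 11, 13], requiring 4 comparisons. The merge step runs in O(n) time where n is the total number of elements.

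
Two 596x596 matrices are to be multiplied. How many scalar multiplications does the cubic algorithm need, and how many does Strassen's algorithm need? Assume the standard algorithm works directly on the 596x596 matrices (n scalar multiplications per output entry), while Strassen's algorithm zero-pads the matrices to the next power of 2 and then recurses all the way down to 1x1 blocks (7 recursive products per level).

Matrix multiplication for 596x596 matrices:

Strassen's algorithm requires power-of-2 dimensions. Pad 596x596 to 1024x1024 (next power of 2).

Standard algorithm: 596^3 = 211708736 multiplications
Strassen's algorithm: 7^(log2(1024)) = 7^10 = 282475249 multiplications
Difference: 211708736 - 282475249 = -70766513 (Strassen uses MORE here due to padding overhead — for small or just-over-power-of-2 n, padding can outweigh the per-level savings)

Standard: 211708736 multiplications (596^3). Strassen: 282475249 multiplications (7^10, after padding to 1024x1024). Strassen reduces 8 recursive multiplications to 7 at each level.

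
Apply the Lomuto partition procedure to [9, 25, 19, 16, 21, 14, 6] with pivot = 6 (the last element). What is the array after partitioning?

Lomuto partition with pivot = 6:

Initial array: [9, 25, 19, 16, 21, 14, 6]

arr[0]=9 > 6: no swap
arr[1]=25 > 6: no swap
arr[2]=19 > 6: no swap
arr[3]=16 > 6: no swap
arr[4]=21 > 6: no swap
arr[5]=14 > 6: no swap

Place pivot at position 0: [6, 25, 19, 16, 21, 14, 9]
Pivot position: 0

After partitioning with pivot 6, the array becomes [6, 25, 19, 16, 21, 14, 9]. The pivot is placed at index 0. All elements to the left of the pivot are <= 6, and all elements to the right are > 6.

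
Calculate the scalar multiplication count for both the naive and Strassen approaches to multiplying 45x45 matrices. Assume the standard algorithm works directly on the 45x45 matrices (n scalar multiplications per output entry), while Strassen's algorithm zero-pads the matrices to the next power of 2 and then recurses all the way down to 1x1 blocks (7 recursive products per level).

Matrix multiplication for 45x45 matrices:

Strassen's algorithm requires power-of-2 dimensions. Pad 45x45 to 64x64 (next power of 2).

Standard algorithm: 45^3 = 91125 multiplications
Strassen's algorithm: 7^(log2(64)) = 7^6 = 117649 multiplications
Difference: 91125 - 117649 = -26524 (Strassen uses MORE here due to padding overhead — for small or just-over-power-of-2 n, padding can outweigh the per-level savings)

Standard: 91125 multiplications (45^3). Strassen: 117649 multiplications (7^6, after padding to 64x64). Strassen reduces 8 recursive multiplications to 7 at each level.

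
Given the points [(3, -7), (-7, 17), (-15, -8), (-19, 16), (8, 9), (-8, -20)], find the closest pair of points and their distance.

Computing all pairwise distances among 6 points:

d((3, -7), (-7, 17)) = 26.0
d((3, -7), (-15, -8)) = 18.0278
d((3, -7), (-19, 16)) = 31.8277
d((3, -7), (8, 9)) = 16.7631
d((3, -7), (-8, -20)) = 17.0294
d((-7, 17), (-15, -8)) = 26.2488
d((-7, 17), (-19, 16)) = 12.0416 <-- minimum
d((-7, 17), (8, 9)) = 17.0
d((-7, 17), (-8, -20)) = 37.0135
d((-15, -8), (-19, 16)) = 24.3311
d((-15, -8), (8, 9)) = 28.6007
d((-15, -8), (-8, -20)) = 13.8924
d((-19, 16), (8, 9)) = 27.8927
d((-19, 16), (-8, -20)) = 37.6431
d((8, 9), (-8, -20)) = 33.121

Closest pair: (-7, 17) and (-19, 16) with distance 12.0416

The closest pair is (-7, 17) and (-19, 16) with Euclidean distance 12.0416. For 6 points, brute-force pairwise comparison is shown above. For large n, the divide-and-conquer algorithm (sort by x, recurse on halves, check the dividing strip) achieves O(n log n).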